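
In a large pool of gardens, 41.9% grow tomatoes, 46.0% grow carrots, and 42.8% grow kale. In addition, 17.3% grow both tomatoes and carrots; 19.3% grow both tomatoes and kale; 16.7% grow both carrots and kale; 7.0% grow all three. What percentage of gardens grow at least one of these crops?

Apply inclusion-exclusion:
P(union) = 41.9 + 46.0 + 42.8 − 17.3 − 19.3 − 16.7 + 7.0 = 84.4%

84.4%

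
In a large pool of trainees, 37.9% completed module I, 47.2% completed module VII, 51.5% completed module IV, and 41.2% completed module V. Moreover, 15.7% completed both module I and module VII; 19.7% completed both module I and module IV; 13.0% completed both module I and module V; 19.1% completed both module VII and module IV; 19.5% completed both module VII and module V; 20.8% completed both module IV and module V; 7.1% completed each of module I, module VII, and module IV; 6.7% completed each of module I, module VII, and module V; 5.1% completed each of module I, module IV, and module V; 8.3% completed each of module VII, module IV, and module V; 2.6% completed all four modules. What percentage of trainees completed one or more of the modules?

94.6%

By inclusion–exclusion:
P(≥1) = 37.9 + 47.2 + 51.5 + 41.2 − 15.7 − 19.7 − 13.0 − 19.1 − 19.5 − 20.8 + 7.1 + 6.7 + 5.1 + 8.3 − 2.6 = 94.6%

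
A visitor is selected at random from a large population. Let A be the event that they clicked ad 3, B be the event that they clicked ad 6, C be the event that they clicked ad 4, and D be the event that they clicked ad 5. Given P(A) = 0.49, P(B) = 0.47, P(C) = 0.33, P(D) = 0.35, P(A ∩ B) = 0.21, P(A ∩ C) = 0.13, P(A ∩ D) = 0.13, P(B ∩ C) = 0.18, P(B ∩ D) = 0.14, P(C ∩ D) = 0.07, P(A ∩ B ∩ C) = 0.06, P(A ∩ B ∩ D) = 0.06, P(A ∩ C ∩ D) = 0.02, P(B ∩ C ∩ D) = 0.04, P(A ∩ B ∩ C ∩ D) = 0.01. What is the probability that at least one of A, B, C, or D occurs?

0.95

P(A ∪ B ∪ C ∪ D) = 0.49 + 0.47 + 0.33 + 0.35 − 0.21 − 0.13 − 0.13 − 0.18 − 0.14 − 0.07 + 0.06 + 0.06 + 0.02 + 0.04 − 0.01 = 0.95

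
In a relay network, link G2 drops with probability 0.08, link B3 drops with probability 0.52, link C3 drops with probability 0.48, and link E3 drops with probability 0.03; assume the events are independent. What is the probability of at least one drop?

0.77725696

Since the events are independent, P(none) is the product of the individual non-occurrence probabilities.
P(none) = (1 − 0.08) × (1 − 0.52) × (1 − 0.48) × (1 − 0.03) = 0.92 × 0.48 × 0.52 × 0.97 = 0.22274304
P(at least one) = 1 − 0.22274304 = 0.77725696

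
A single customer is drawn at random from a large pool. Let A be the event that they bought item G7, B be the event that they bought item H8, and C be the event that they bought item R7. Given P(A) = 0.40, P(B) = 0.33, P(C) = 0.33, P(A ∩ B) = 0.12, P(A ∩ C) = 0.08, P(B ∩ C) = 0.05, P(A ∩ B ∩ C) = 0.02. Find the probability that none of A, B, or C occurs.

0.17

By inclusion-exclusion,
P(A ∪ B ∪ C) = 0.40 + 0.33 + 0.33 − 0.12 − 0.08 − 0.05 + 0.02 = 0.83
P(none) = 1 − 0.83 = 0.17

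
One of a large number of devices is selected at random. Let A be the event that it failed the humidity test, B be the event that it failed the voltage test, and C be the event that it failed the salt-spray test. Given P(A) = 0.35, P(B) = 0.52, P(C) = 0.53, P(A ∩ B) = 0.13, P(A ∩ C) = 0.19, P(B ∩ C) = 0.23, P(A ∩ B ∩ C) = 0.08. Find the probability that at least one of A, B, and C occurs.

0.93

Using inclusion–exclusion:
P(A ∪ B ∪ C) = 0.35 + 0.52 + 0.53 − 0.13 − 0.19 − 0.23 + 0.08 = 0.93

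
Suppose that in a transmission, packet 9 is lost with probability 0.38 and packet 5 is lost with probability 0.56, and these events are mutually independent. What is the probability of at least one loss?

P(none) = (1 − 0.38) × (1 − 0.56) = 0.62 × 0.44 = 0.2728
P(at least one) = 1 − 0.2728 = 0.7272

0.7272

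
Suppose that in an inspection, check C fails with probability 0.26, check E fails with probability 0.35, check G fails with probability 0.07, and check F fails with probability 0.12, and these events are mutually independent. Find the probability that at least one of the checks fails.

0.6063496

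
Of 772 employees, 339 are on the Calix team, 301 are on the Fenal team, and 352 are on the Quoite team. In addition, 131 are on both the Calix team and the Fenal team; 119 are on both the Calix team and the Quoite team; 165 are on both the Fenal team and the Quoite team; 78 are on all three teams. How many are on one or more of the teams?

Apply inclusion-exclusion:
N(≥1) = 339 + 301 + 352 − 131 − 119 − 165 + 78 = 655

655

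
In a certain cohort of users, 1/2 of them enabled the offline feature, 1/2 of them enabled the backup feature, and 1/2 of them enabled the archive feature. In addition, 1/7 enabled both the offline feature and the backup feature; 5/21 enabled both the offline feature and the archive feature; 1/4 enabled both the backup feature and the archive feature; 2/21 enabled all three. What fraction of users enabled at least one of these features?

27/28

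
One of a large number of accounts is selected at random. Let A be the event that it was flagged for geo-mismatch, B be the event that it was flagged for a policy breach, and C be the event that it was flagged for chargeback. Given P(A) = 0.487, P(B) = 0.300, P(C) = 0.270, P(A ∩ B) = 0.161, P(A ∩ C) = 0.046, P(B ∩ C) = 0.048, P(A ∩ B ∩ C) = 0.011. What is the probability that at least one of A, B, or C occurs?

0.813

P(A ∪ B ∪ C) = 0.487 + 0.300 + 0.270 − 0.161 − 0.046 − 0.048 + 0.011 = 0.813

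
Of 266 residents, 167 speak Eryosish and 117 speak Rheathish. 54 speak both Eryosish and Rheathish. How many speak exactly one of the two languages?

176

|exactly one| = 167 + 117 − 2·54 = 176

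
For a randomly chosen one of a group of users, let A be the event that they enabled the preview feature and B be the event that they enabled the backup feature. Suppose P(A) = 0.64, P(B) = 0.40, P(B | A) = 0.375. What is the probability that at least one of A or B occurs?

0.80

P(A ∩ B) = P(A)·P(B|A) = 0.64 × 0.375 = 0.24
Using inclusion–exclusion:
P(A ∪ B) = 0.64 + 0.40 − 0.24 = 0.80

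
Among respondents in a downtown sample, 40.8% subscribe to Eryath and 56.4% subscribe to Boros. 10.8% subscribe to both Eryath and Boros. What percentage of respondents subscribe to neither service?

13.6%

By inclusion-exclusion,
P(≥1) = 40.8 + 56.4 − 10.8 = 86.4%
P(none) = 100% − 86.4% = 13.6%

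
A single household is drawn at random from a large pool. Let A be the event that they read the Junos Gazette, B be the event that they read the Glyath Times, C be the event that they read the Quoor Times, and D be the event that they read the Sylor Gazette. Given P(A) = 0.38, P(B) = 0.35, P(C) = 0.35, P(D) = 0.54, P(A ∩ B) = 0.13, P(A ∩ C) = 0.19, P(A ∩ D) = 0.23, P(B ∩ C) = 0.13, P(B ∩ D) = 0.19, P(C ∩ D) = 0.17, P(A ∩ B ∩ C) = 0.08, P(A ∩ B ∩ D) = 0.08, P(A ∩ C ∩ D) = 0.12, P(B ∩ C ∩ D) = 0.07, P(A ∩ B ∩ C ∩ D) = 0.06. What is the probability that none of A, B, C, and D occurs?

Using inclusion–exclusion:
P(A ∪ B ∪ C ∪ D) = 0.38 + 0.35 + 0.35 + 0.54 − 0.13 − 0.19 − 0.23 − 0.13 − 0.19 − 0.17 + 0.08 + 0.08 + 0.12 + 0.07 − 0.06 = 0.87
P(none) = 1 − 0.87 = 0.13

0.13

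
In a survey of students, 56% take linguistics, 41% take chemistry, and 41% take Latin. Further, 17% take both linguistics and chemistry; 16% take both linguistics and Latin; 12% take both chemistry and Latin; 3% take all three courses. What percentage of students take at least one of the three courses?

96%

P(≥1) = 56 + 41 + 41 − 17 − 16 − 12 + 3 = 96%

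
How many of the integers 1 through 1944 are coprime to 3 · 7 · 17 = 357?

Apply inclusion-exclusion:
648 + 277 + 114 − 92 − 38 − 16 + 5 = 898
1944 − 898 = 1046

1046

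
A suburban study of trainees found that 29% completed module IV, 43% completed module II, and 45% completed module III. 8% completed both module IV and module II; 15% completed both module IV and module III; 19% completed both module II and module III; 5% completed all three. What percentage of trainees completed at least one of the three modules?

80%

P(union) = 29 + 43 + 45 − 8 − 15 − 19 + 5 = 80%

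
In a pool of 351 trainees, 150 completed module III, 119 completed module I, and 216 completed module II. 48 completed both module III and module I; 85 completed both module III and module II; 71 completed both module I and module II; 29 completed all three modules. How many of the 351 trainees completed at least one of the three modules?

310

N(≥1) = 150 + 119 + 216 − 48 − 85 − 71 + 29 = 310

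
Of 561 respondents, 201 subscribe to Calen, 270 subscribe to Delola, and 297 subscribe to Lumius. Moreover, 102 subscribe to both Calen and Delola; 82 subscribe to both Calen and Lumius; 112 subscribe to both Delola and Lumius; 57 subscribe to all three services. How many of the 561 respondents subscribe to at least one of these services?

|union| = 201 + 270 + 297 − 102 − 82 − 112 + 57 = 529

529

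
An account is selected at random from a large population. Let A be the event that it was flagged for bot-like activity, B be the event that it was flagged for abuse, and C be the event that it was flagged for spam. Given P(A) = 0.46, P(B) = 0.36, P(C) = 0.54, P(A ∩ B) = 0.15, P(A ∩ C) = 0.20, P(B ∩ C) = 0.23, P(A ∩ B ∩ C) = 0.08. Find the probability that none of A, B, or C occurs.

0.14

By inclusion–exclusion:
P(A ∪ B ∪ C) = 0.46 + 0.36 + 0.54 − 0.15 − 0.20 − 0.23 + 0.08 = 0.86
P(none) = 1 − 0.86 = 0.14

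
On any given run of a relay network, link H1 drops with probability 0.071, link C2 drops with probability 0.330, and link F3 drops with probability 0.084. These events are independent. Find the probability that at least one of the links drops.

P(none) = (1 − 0.071) × (1 − 0.330) × (1 − 0.084) = 0.929 × 0.670 × 0.916 = 0.57014588
P(at least one) = 1 − 0.57014588 = 0.42985412

0.42985412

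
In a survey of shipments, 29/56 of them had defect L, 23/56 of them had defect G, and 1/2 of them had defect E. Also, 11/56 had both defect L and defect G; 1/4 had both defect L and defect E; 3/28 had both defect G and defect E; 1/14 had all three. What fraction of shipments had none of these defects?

3/56

P(≥1) = 29/56 + 23/56 + 1/2 − 11/56 − 1/4 − 3/28 + 1/14 = 53/56
P(none) = 1 − 53/56 = 3/56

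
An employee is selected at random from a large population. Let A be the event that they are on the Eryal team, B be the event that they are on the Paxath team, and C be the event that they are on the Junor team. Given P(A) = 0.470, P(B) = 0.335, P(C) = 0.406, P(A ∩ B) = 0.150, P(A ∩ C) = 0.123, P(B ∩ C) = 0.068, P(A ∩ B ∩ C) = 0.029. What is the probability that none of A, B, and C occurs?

0.101

P(A ∪ B ∪ C) = 0.470 + 0.335 + 0.406 − 0.150 − 0.123 − 0.068 + 0.029 = 0.899
P(none) = 1 − 0.899 = 0.101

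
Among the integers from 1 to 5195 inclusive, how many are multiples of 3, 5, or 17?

2587

1731 + 1039 + 305 − 346 − 101 − 61 + 20 = 2587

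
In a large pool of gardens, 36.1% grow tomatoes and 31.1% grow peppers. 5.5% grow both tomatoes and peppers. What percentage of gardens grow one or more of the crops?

61.7%

P(union) = 36.1 + 31.1 − 5.5 = 61.7%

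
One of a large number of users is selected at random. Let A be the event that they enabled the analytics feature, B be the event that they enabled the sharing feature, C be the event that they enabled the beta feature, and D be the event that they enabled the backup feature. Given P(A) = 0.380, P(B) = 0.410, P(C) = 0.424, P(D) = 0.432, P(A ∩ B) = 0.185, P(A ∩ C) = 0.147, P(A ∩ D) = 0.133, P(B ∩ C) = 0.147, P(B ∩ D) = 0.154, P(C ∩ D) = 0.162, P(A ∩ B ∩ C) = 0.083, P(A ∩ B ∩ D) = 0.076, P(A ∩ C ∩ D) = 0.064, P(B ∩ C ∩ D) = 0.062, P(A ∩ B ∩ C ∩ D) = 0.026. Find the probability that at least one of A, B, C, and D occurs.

0.977

By inclusion–exclusion:
P(A ∪ B ∪ C ∪ D) = 0.380 + 0.410 + 0.424 + 0.432 − 0.185 − 0.147 − 0.133 − 0.147 − 0.154 − 0.162 + 0.083 + 0.076 + 0.064 + 0.062 − 0.026 = 0.977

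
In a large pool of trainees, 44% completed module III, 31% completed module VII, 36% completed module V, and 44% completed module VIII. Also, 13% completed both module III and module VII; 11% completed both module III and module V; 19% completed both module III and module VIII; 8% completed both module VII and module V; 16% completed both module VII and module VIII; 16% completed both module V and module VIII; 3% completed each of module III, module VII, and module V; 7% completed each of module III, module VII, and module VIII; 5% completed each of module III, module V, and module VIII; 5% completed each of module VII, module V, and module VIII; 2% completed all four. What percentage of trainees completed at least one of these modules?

P(at least one) = 44 + 31 + 36 + 44 − 13 − 11 − 19 − 8 − 16 − 16 + 3 + 7 + 5 + 5 − 2 = 90%

90%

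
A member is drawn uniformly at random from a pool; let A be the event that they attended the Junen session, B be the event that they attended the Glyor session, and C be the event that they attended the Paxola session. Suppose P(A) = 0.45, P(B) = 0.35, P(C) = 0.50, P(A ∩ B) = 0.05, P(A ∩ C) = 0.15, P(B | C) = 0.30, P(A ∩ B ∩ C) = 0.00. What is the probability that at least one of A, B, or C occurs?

0.95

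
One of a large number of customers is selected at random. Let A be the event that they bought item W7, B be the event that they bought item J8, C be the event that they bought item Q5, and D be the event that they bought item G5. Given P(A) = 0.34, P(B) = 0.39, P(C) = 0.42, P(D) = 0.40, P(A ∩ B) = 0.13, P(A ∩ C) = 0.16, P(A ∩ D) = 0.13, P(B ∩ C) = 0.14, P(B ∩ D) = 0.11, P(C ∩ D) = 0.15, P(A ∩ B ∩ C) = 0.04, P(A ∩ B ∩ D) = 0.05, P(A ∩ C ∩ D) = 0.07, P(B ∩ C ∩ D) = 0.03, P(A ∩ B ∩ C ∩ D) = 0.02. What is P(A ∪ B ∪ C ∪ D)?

0.90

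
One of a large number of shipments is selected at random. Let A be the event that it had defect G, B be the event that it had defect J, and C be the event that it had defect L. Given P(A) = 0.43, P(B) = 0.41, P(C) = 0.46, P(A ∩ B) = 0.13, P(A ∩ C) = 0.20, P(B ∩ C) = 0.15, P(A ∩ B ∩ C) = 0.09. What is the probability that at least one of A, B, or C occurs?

P(A ∪ B ∪ C) = 0.43 + 0.41 + 0.46 − 0.13 − 0.20 − 0.15 + 0.09 = 0.91

0.91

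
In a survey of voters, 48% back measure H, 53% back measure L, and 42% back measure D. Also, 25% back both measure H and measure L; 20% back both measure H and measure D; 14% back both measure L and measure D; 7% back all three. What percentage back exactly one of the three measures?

P(exactly one) = 48 + 53 + 42 − 2·25 − 2·20 − 2·14 + 3·7 = 46%

46%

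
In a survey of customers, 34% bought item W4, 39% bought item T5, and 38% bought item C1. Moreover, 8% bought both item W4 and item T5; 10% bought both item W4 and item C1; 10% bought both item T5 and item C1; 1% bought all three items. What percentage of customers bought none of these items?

16%

P(≥1) = 34 + 39 + 38 − 8 − 10 − 10 + 1 = 84%
P(none) = 100% − 84% = 16%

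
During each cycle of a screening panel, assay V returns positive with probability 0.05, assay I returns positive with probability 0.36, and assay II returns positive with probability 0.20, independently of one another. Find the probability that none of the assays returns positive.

Independence gives P(none) = ∏(1 − pᵢ).
P(none) = (1 − 0.05) × (1 − 0.36) × (1 − 0.20) = 0.95 × 0.64 × 0.80 = 0.4864

0.4864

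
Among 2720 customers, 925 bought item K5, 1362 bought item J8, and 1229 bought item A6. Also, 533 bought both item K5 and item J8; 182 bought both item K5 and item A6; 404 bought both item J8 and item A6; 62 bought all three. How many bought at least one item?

|at least one| = 925 + 1362 + 1229 − 533 − 182 − 404 + 62 = 2459

2459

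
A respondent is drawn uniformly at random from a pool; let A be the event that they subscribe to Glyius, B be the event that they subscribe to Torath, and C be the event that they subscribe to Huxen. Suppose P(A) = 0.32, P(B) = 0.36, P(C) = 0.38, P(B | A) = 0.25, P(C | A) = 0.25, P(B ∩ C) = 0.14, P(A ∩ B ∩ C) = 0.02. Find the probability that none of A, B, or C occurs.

0.22

P(A ∩ B) = P(A)·P(B|A) = 0.32 × 0.25 = 0.08
P(A ∩ C) = P(A)·P(C|A) = 0.32 × 0.25 = 0.08
Using inclusion–exclusion:
P(A ∪ B ∪ C) = 0.32 + 0.36 + 0.38 − 0.08 − 0.08 − 0.14 + 0.02 = 0.78
P(none) = 1 − 0.78 = 0.22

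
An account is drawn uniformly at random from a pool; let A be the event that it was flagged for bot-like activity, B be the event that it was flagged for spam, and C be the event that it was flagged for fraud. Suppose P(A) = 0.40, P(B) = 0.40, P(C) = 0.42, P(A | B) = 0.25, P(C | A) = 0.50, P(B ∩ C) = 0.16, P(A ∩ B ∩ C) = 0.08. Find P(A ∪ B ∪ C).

0.84

P(A ∩ B) = P(B)·P(A|B) = 0.40 × 0.25 = 0.10
P(A ∩ C) = P(A)·P(C|A) = 0.40 × 0.50 = 0.20
P(A ∪ B ∪ C) = 0.40 + 0.40 + 0.42 − 0.10 − 0.20 − 0.16 + 0.08 = 0.84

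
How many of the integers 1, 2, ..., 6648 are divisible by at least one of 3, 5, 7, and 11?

3886

Inclusion–exclusion gives
2216 + 1329 + 949 + 604 − 443 − 316 − 201 − 189 − 120 − 86 + 63 + 40 + 28 + 17 − 5 = 3886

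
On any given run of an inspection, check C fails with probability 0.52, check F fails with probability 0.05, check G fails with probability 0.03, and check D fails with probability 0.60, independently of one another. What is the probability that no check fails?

P(none) = (1 − 0.52) × (1 − 0.05) × (1 − 0.03) × (1 − 0.60) = 0.48 × 0.95 × 0.97 × 0.40 = 0.176928

0.176928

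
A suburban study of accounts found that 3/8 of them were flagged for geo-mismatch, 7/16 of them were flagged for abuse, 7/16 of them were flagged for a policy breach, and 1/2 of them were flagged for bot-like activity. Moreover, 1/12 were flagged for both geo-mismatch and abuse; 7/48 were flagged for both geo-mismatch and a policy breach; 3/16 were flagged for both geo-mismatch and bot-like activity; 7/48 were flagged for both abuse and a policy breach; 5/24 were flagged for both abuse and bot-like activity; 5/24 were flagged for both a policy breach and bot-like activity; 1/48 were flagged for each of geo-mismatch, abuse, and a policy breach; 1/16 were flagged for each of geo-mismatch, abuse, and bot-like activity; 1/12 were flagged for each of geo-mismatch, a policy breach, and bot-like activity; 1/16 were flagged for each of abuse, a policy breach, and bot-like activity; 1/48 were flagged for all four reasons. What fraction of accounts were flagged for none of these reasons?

1/48

Using inclusion–exclusion:
P(≥1) = 3/8 + 7/16 + 7/16 + 1/2 − 1/12 − 7/48 − 3/16 − 7/48 − 5/24 − 5/24 + 1/48 + 1/16 + 1/12 + 1/16 − 1/48 = 47/48
P(none) = 1 − 47/48 = 1/48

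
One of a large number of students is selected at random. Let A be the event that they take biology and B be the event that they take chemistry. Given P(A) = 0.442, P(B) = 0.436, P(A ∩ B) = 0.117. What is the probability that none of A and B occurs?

0.239

P(A ∪ B) = 0.442 + 0.436 − 0.117 = 0.761
P(none) = 1 − 0.761 = 0.239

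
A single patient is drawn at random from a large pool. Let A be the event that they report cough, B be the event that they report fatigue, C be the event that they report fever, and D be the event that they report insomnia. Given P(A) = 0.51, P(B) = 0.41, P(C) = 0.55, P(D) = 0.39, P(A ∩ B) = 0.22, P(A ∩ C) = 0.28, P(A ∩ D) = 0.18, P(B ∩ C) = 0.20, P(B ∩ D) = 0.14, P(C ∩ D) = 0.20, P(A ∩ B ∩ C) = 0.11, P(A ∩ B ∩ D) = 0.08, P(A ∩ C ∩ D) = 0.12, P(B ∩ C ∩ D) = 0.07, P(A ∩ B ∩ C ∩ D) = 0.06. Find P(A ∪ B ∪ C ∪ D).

P(A ∪ B ∪ C ∪ D) = 0.51 + 0.41 + 0.55 + 0.39 − 0.22 − 0.28 − 0.18 − 0.20 − 0.14 − 0.20 + 0.11 + 0.08 + 0.12 + 0.07 − 0.06 = 0.96

0.96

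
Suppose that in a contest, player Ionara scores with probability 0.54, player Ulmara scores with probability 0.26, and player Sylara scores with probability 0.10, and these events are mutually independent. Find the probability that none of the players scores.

0.30636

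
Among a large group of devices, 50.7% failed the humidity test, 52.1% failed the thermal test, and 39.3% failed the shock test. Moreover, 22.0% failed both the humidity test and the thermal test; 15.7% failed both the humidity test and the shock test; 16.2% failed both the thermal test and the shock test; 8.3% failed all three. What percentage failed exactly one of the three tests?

P(exactly one) = 50.7 + 52.1 + 39.3 − 2·22.0 − 2·15.7 − 2·16.2 + 3·8.3 = 59.2%

59.2%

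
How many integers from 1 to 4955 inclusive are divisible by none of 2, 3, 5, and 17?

1243

floor(4955/2) + floor(4955/3) + floor(4955/5) + floor(4955/17) − floor(4955/6) − floor(4955/10) − floor(4955/34) − floor(4955/15) − floor(4955/51) − floor(4955/85) + floor(4955/30) + floor(4955/102) + floor(4955/170) + floor(4955/255) − floor(4955/510) = 2477 + 1651 + 991 + 291 − 825 − 495 − 145 − 330 − 97 − 58 + 165 + 48 + 29 + 19 − 9 = 3712
4955 − 3712 = 1243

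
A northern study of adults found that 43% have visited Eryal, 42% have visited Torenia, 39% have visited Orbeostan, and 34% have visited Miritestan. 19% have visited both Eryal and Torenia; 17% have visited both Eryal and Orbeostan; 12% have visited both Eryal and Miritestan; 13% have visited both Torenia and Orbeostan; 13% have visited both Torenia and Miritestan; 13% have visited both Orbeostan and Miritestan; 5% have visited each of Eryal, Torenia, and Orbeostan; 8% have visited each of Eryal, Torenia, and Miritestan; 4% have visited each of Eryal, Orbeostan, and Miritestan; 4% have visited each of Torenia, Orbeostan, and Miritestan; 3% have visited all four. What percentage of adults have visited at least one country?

Using inclusion–exclusion:
P(≥1) = 43 + 42 + 39 + 34 − 19 − 17 − 12 − 13 − 13 − 13 + 5 + 8 + 4 + 4 − 3 = 89%

89%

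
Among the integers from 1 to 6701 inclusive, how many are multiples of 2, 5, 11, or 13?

⌊6701/2⌋ + ⌊6701/5⌋ + ⌊6701/11⌋ + ⌊6701/13⌋ − ⌊6701/10⌋ − ⌊6701/22⌋ − ⌊6701/26⌋ − ⌊6701/55⌋ − ⌊6701/65⌋ − ⌊6701/143⌋ + ⌊6701/110⌋ + ⌊6701/130⌋ + ⌊6701/286⌋ + ⌊6701/715⌋ − ⌊6701/1430⌋ = 3350 + 1340 + 609 + 515 − 670 − 304 − 257 − 121 − 103 − 46 + 60 + 51 + 23 + 9 − 4 = 4452

4452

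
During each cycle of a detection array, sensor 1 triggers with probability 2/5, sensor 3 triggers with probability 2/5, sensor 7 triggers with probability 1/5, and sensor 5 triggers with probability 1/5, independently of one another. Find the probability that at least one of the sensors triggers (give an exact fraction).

481/625

Since the events are independent, P(none) is the product of the individual non-occurrence probabilities.
P(none) = (1 − 2/5) × (1 − 2/5) × (1 − 1/5) × (1 − 1/5) = 3/5 × 3/5 × 4/5 × 4/5 = 144/625
P(at least one) = 1 − 144/625 = 481/625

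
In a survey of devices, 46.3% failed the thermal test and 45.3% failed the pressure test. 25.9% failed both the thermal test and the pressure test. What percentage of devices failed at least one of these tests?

65.7%

P(at least one) = 46.3 + 45.3 − 25.9 = 65.7%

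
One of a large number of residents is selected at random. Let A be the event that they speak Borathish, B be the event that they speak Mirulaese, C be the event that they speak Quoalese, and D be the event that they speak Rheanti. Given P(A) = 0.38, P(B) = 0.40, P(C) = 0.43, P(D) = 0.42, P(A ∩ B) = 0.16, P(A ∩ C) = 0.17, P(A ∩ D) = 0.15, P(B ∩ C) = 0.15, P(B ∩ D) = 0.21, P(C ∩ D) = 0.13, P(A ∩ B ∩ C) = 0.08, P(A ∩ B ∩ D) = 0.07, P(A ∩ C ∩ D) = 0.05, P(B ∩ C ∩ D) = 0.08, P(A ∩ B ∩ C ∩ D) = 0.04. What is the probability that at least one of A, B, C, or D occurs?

0.90

By inclusion–exclusion:
P(A ∪ B ∪ C ∪ D) = 0.38 + 0.40 + 0.43 + 0.42 − 0.16 − 0.17 − 0.15 − 0.15 − 0.21 − 0.13 + 0.08 + 0.07 + 0.05 + 0.08 − 0.04 = 0.90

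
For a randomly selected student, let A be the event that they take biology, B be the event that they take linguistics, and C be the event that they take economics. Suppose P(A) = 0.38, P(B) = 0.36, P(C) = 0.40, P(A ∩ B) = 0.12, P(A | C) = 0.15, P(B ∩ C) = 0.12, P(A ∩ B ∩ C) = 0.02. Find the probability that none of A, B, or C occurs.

P(A ∩ C) = P(C)·P(A|C) = 0.40 × 0.15 = 0.06
Apply inclusion-exclusion:
P(A ∪ B ∪ C) = 0.38 + 0.36 + 0.40 − 0.12 − 0.06 − 0.12 + 0.02 = 0.86
P(none) = 1 − 0.86 = 0.14

0.14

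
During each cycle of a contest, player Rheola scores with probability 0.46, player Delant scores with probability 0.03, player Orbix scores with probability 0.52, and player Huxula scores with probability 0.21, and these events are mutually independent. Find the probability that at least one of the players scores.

0.80137504

P(none) = (1 − 0.46) × (1 − 0.03) × (1 − 0.52) × (1 − 0.21) = 0.54 × 0.97 × 0.48 × 0.79 = 0.19862496
P(at least one) = 1 − 0.19862496 = 0.80137504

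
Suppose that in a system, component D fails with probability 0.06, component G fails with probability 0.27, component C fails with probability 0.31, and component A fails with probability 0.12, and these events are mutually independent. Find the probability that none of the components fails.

Since the events are independent, P(none) is the product of the individual non-occurrence probabilities.
P(none) = (1 − 0.06) × (1 − 0.27) × (1 − 0.31) × (1 − 0.12) = 0.94 × 0.73 × 0.69 × 0.88 = 0.41666064

0.41666064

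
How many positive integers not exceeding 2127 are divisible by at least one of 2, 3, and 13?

1473

floor(2127/2) + floor(2127/3) + floor(2127/13) − floor(2127/6) − floor(2127/26) − floor(2127/39) + floor(2127/78) = 1063 + 709 + 163 − 354 − 81 − 54 + 27 = 1473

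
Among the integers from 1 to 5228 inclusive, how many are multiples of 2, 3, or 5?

Using inclusion–exclusion:
⌊5228/2⌋ + ⌊5228/3⌋ + ⌊5228/5⌋ − ⌊5228/6⌋ − ⌊5228/10⌋ − ⌊5228/15⌋ + ⌊5228/30⌋ = 2614 + 1742 + 1045 − 871 − 522 − 348 + 174 = 3834

3834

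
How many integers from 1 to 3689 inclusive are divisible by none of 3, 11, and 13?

By inclusion–exclusion:
⌊3689/3⌋ + ⌊3689/11⌋ + ⌊3689/13⌋ − ⌊3689/33⌋ − ⌊3689/39⌋ − ⌊3689/143⌋ + ⌊3689/429⌋ = 1229 + 335 + 283 − 111 − 94 − 25 + 8 = 1625
3689 − 1625 = 2064

2064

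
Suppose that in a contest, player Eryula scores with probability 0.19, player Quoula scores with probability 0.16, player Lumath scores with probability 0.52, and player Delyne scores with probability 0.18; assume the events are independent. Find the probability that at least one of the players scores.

P(none) = (1 − 0.19) × (1 − 0.16) × (1 − 0.52) × (1 − 0.18) = 0.81 × 0.84 × 0.48 × 0.82 = 0.26780544
P(at least one) = 1 − 0.26780544 = 0.73219456

0.73219456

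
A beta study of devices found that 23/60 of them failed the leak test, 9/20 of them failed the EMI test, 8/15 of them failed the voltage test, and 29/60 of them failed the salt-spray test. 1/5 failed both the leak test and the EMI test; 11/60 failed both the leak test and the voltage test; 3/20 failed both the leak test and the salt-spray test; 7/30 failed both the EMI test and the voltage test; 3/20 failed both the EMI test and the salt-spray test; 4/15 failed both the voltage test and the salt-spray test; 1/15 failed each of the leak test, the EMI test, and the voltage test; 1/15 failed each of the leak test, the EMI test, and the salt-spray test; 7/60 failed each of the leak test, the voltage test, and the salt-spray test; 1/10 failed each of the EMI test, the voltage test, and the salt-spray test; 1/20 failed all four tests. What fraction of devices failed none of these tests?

1/30

P(≥1) = 23/60 + 9/20 + 8/15 + 29/60 − 1/5 − 11/60 − 3/20 − 7/30 − 3/20 − 4/15 + 1/15 + 1/15 + 7/60 + 1/10 − 1/20 = 29/30
P(none) = 1 − 29/30 = 1/30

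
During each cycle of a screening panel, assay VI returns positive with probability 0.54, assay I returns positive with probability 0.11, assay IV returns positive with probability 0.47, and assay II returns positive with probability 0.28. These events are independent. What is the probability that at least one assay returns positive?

0.84377296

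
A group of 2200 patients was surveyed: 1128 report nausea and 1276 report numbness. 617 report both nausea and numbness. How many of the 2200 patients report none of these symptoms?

Apply inclusion-exclusion:
|at least one| = 1128 + 1276 − 617 = 1787
None: 2200 − 1787 = 413

413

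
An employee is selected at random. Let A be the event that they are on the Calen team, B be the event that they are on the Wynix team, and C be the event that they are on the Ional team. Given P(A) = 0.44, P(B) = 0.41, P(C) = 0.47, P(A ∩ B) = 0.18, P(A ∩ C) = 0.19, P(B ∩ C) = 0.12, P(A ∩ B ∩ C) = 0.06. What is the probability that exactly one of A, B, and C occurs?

0.52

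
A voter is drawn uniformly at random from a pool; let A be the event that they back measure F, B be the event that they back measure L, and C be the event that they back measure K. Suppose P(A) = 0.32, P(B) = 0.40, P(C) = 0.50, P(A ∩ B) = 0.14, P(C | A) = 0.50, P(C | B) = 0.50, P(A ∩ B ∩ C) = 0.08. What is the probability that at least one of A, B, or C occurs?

P(A ∩ C) = P(A)·P(C|A) = 0.32 × 0.50 = 0.16
P(B ∩ C) = P(B)·P(C|B) = 0.40 × 0.50 = 0.20
Inclusion–exclusion gives
P(A ∪ B ∪ C) = 0.32 + 0.40 + 0.50 − 0.14 − 0.16 − 0.20 + 0.08 = 0.80

0.80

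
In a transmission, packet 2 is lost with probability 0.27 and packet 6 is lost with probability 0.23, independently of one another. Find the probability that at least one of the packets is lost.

0.4379

Since the events are independent, P(none) is the product of the individual non-occurrence probabilities.
P(none) = (1 − 0.27) × (1 − 0.23) = 0.73 × 0.77 = 0.5621
P(at least one) = 1 − 0.5621 = 0.4379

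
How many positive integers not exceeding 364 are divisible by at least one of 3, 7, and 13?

172

Apply inclusion-exclusion:
floor(364/3) + floor(364/7) + floor(364/13) − floor(364/21) − floor(364/39) − floor(364/91) + floor(364/273) = 121 + 52 + 28 − 17 − 9 − 4 + 1 = 172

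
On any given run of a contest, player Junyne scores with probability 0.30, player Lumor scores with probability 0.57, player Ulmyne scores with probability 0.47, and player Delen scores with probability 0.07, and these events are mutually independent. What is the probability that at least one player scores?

P(none) = (1 − 0.30) × (1 − 0.57) × (1 − 0.47) × (1 − 0.07) = 0.70 × 0.43 × 0.53 × 0.93 = 0.1483629
P(at least one) = 1 − 0.1483629 = 0.8516371

0.8516371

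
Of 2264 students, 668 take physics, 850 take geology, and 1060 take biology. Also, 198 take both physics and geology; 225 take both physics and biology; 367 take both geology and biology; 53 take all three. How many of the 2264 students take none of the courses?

|union| = 668 + 850 + 1060 − 198 − 225 − 367 + 53 = 1841
None: 2264 − 1841 = 423

423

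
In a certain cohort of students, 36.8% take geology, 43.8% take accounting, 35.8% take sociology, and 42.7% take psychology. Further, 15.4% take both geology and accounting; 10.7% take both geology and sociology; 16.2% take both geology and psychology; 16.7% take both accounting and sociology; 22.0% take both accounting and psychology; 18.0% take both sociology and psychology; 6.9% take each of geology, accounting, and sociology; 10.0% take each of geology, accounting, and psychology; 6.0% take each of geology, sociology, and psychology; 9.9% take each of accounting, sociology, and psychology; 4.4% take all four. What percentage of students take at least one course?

P(≥1) = 36.8 + 43.8 + 35.8 + 42.7 − 15.4 − 10.7 − 16.2 − 16.7 − 22.0 − 18.0 + 6.9 + 10.0 + 6.0 + 9.9 − 4.4 = 88.5%

88.5%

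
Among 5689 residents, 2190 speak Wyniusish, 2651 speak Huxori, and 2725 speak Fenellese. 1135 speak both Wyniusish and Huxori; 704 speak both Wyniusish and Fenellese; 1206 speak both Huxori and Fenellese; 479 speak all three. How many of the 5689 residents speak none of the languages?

689

N(≥1) = 2190 + 2651 + 2725 − 1135 − 704 − 1206 + 479 = 5000
None: 5689 − 5000 = 689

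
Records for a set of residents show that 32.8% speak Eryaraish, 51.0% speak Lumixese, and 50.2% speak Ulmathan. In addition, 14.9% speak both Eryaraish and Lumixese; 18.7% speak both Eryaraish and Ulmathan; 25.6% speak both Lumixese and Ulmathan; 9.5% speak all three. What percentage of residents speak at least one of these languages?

84.3%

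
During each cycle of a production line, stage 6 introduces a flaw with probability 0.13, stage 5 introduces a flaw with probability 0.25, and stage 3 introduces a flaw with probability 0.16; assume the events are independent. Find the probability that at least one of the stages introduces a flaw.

Independence gives P(none) = ∏(1 − pᵢ).
P(none) = (1 − 0.13) × (1 − 0.25) × (1 − 0.16) = 0.87 × 0.75 × 0.84 = 0.5481
P(at least one) = 1 − 0.5481 = 0.4519

0.4519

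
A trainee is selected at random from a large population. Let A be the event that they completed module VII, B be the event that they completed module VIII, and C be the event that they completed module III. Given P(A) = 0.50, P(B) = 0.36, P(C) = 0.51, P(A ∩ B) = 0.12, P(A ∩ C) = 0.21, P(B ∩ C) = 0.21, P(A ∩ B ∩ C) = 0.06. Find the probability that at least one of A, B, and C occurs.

0.89

Apply inclusion-exclusion:
P(A ∪ B ∪ C) = 0.50 + 0.36 + 0.51 − 0.12 − 0.21 − 0.21 + 0.06 = 0.89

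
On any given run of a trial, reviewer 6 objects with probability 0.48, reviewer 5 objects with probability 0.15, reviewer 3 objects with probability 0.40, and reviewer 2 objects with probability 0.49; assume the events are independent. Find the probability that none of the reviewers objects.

Independence gives P(none) = ∏(1 − pᵢ).
P(none) = (1 − 0.48) × (1 − 0.15) × (1 − 0.40) × (1 − 0.49) = 0.52 × 0.85 × 0.60 × 0.51 = 0.135252

0.135252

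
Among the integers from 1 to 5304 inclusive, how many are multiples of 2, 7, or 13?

Apply inclusion-exclusion:
⌊5304/2⌋ + ⌊5304/7⌋ + ⌊5304/13⌋ − ⌊5304/14⌋ − ⌊5304/26⌋ − ⌊5304/91⌋ + ⌊5304/182⌋ = 2652 + 757 + 408 − 378 − 204 − 58 + 29 = 3206

3206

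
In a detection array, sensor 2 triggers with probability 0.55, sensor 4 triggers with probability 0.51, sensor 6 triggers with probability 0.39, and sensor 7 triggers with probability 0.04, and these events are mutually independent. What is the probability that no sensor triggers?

Since the events are independent, P(none) is the product of the individual non-occurrence probabilities.
P(none) = (1 − 0.55) × (1 − 0.51) × (1 − 0.39) × (1 − 0.04) = 0.45 × 0.49 × 0.61 × 0.96 = 0.1291248

0.1291248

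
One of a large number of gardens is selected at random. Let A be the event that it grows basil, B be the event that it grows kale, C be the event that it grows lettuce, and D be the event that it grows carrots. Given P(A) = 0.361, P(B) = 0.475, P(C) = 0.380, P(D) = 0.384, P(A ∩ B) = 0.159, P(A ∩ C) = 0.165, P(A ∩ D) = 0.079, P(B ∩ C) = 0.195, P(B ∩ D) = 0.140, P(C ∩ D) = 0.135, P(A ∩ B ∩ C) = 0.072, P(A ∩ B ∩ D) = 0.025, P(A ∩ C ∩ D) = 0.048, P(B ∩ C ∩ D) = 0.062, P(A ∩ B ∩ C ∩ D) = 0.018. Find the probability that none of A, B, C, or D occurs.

P(A ∪ B ∪ C ∪ D) = 0.361 + 0.475 + 0.380 + 0.384 − 0.159 − 0.165 − 0.079 − 0.195 − 0.140 − 0.135 + 0.072 + 0.025 + 0.048 + 0.062 − 0.018 = 0.916
P(none) = 1 − 0.916 = 0.084

0.084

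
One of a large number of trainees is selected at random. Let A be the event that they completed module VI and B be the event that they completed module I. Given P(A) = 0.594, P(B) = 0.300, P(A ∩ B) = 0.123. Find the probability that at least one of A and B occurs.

0.771

P(A ∪ B) = 0.594 + 0.300 − 0.123 = 0.771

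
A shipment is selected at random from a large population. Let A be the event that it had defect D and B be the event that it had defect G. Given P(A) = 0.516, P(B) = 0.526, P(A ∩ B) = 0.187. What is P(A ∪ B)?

By inclusion–exclusion:
P(A ∪ B) = 0.516 + 0.526 − 0.187 = 0.855

0.855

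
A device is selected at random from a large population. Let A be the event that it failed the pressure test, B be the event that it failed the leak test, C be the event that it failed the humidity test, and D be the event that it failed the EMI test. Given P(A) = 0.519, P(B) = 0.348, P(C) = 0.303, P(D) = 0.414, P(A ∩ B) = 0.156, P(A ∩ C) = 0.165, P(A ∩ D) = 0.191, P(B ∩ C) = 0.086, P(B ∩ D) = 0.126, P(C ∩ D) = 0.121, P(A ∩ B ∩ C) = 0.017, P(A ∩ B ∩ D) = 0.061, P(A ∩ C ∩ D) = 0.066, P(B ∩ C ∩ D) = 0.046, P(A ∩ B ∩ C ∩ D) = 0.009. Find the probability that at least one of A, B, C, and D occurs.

0.920

Using inclusion–exclusion:
P(A ∪ B ∪ C ∪ D) = 0.519 + 0.348 + 0.303 + 0.414 − 0.156 − 0.165 − 0.191 − 0.086 − 0.126 − 0.121 + 0.017 + 0.061 + 0.066 + 0.046 − 0.009 = 0.920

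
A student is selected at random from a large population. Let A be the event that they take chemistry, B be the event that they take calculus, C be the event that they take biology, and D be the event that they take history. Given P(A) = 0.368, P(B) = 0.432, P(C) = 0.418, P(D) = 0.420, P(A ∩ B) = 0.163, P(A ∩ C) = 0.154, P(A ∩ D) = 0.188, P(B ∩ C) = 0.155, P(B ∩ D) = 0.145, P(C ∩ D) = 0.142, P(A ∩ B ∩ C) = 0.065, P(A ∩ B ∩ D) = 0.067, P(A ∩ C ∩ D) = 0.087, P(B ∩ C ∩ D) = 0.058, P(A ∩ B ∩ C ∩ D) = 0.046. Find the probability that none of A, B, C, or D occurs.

0.078

P(A ∪ B ∪ C ∪ D) = 0.368 + 0.432 + 0.418 + 0.420 − 0.163 − 0.154 − 0.188 − 0.155 − 0.145 − 0.142 + 0.065 + 0.067 + 0.087 + 0.058 − 0.046 = 0.922
P(none) = 1 − 0.922 = 0.078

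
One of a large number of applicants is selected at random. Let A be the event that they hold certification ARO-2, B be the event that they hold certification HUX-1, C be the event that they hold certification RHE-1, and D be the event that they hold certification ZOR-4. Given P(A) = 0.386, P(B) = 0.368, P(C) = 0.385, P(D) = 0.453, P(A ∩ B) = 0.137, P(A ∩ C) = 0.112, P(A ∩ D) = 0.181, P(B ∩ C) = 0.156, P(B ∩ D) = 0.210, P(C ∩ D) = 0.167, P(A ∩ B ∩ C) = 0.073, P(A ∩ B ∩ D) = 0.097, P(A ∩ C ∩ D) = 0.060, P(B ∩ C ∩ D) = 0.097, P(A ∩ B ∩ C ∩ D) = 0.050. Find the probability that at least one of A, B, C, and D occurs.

Inclusion–exclusion gives
P(A ∪ B ∪ C ∪ D) = 0.386 + 0.368 + 0.385 + 0.453 − 0.137 − 0.112 − 0.181 − 0.156 − 0.210 − 0.167 + 0.073 + 0.097 + 0.060 + 0.097 − 0.050 = 0.906

0.906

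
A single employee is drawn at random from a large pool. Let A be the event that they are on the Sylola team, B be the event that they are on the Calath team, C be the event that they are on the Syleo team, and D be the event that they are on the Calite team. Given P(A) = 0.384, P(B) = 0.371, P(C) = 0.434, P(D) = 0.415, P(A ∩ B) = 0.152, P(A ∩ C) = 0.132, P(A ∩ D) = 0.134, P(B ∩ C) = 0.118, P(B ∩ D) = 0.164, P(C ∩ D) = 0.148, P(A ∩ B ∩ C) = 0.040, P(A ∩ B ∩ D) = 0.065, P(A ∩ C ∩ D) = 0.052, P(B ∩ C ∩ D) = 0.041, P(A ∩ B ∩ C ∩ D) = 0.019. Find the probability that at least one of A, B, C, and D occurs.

0.935

By inclusion-exclusion,
P(A ∪ B ∪ C ∪ D) = 0.384 + 0.371 + 0.434 + 0.415 − 0.152 − 0.132 − 0.134 − 0.118 − 0.164 − 0.148 + 0.040 + 0.065 + 0.052 + 0.041 − 0.019 = 0.935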